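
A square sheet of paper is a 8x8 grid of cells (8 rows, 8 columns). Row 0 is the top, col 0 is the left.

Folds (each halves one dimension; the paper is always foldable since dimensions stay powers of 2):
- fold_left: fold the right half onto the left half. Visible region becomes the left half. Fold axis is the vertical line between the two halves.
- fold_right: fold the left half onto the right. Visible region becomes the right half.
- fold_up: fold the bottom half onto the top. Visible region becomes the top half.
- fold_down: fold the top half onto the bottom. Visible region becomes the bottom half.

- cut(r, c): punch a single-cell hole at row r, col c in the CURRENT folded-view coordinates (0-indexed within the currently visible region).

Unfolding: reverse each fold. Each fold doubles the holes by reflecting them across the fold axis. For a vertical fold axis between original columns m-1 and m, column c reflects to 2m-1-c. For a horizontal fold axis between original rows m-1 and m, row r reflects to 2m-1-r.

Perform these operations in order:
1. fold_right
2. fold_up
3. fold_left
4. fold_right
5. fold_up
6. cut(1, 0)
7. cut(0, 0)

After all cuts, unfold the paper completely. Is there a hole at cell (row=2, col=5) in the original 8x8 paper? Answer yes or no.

Op 1 fold_right: fold axis v@4; visible region now rows[0,8) x cols[4,8) = 8x4
Op 2 fold_up: fold axis h@4; visible region now rows[0,4) x cols[4,8) = 4x4
Op 3 fold_left: fold axis v@6; visible region now rows[0,4) x cols[4,6) = 4x2
Op 4 fold_right: fold axis v@5; visible region now rows[0,4) x cols[5,6) = 4x1
Op 5 fold_up: fold axis h@2; visible region now rows[0,2) x cols[5,6) = 2x1
Op 6 cut(1, 0): punch at orig (1,5); cuts so far [(1, 5)]; region rows[0,2) x cols[5,6) = 2x1
Op 7 cut(0, 0): punch at orig (0,5); cuts so far [(0, 5), (1, 5)]; region rows[0,2) x cols[5,6) = 2x1
Unfold 1 (reflect across h@2): 4 holes -> [(0, 5), (1, 5), (2, 5), (3, 5)]
Unfold 2 (reflect across v@5): 8 holes -> [(0, 4), (0, 5), (1, 4), (1, 5), (2, 4), (2, 5), (3, 4), (3, 5)]
Unfold 3 (reflect across v@6): 16 holes -> [(0, 4), (0, 5), (0, 6), (0, 7), (1, 4), (1, 5), (1, 6), (1, 7), (2, 4), (2, 5), (2, 6), (2, 7), (3, 4), (3, 5), (3, 6), (3, 7)]
Unfold 4 (reflect across h@4): 32 holes -> [(0, 4), (0, 5), (0, 6), (0, 7), (1, 4), (1, 5), (1, 6), (1, 7), (2, 4), (2, 5), (2, 6), (2, 7), (3, 4), (3, 5), (3, 6), (3, 7), (4, 4), (4, 5), (4, 6), (4, 7), (5, 4), (5, 5), (5, 6), (5, 7), (6, 4), (6, 5), (6, 6), (6, 7), (7, 4), (7, 5), (7, 6), (7, 7)]
Unfold 5 (reflect across v@4): 64 holes -> [(0, 0), (0, 1), (0, 2), (0, 3), (0, 4), (0, 5), (0, 6), (0, 7), (1, 0), (1, 1), (1, 2), (1, 3), (1, 4), (1, 5), (1, 6), (1, 7), (2, 0), (2, 1), (2, 2), (2, 3), (2, 4), (2, 5), (2, 6), (2, 7), (3, 0), (3, 1), (3, 2), (3, 3), (3, 4), (3, 5), (3, 6), (3, 7), (4, 0), (4, 1), (4, 2), (4, 3), (4, 4), (4, 5), (4, 6), (4, 7), (5, 0), (5, 1), (5, 2), (5, 3), (5, 4), (5, 5), (5, 6), (5, 7), (6, 0), (6, 1), (6, 2), (6, 3), (6, 4), (6, 5), (6, 6), (6, 7), (7, 0), (7, 1), (7, 2), (7, 3), (7, 4), (7, 5), (7, 6), (7, 7)]
Holes: [(0, 0), (0, 1), (0, 2), (0, 3), (0, 4), (0, 5), (0, 6), (0, 7), (1, 0), (1, 1), (1, 2), (1, 3), (1, 4), (1, 5), (1, 6), (1, 7), (2, 0), (2, 1), (2, 2), (2, 3), (2, 4), (2, 5), (2, 6), (2, 7), (3, 0), (3, 1), (3, 2), (3, 3), (3, 4), (3, 5), (3, 6), (3, 7), (4, 0), (4, 1), (4, 2), (4, 3), (4, 4), (4, 5), (4, 6), (4, 7), (5, 0), (5, 1), (5, 2), (5, 3), (5, 4), (5, 5), (5, 6), (5, 7), (6, 0), (6, 1), (6, 2), (6, 3), (6, 4), (6, 5), (6, 6), (6, 7), (7, 0), (7, 1), (7, 2), (7, 3), (7, 4), (7, 5), (7, 6), (7, 7)]

Answer: yes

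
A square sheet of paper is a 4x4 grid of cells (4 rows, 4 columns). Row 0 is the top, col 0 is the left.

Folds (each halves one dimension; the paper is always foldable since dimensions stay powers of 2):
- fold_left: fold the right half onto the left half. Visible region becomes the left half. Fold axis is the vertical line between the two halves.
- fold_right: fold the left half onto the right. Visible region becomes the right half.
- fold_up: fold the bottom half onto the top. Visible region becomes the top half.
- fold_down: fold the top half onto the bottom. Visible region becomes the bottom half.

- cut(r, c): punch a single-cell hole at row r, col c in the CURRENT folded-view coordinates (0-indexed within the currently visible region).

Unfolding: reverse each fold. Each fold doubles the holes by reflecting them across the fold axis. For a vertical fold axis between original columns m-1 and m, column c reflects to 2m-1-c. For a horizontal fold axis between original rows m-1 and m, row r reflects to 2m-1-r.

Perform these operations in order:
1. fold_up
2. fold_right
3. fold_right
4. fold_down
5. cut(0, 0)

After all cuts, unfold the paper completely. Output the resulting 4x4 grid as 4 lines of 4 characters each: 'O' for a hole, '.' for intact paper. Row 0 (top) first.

Answer: OOOO
OOOO
OOOO
OOOO

Derivation:
Op 1 fold_up: fold axis h@2; visible region now rows[0,2) x cols[0,4) = 2x4
Op 2 fold_right: fold axis v@2; visible region now rows[0,2) x cols[2,4) = 2x2
Op 3 fold_right: fold axis v@3; visible region now rows[0,2) x cols[3,4) = 2x1
Op 4 fold_down: fold axis h@1; visible region now rows[1,2) x cols[3,4) = 1x1
Op 5 cut(0, 0): punch at orig (1,3); cuts so far [(1, 3)]; region rows[1,2) x cols[3,4) = 1x1
Unfold 1 (reflect across h@1): 2 holes -> [(0, 3), (1, 3)]
Unfold 2 (reflect across v@3): 4 holes -> [(0, 2), (0, 3), (1, 2), (1, 3)]
Unfold 3 (reflect across v@2): 8 holes -> [(0, 0), (0, 1), (0, 2), (0, 3), (1, 0), (1, 1), (1, 2), (1, 3)]
Unfold 4 (reflect across h@2): 16 holes -> [(0, 0), (0, 1), (0, 2), (0, 3), (1, 0), (1, 1), (1, 2), (1, 3), (2, 0), (2, 1), (2, 2), (2, 3), (3, 0), (3, 1), (3, 2), (3, 3)]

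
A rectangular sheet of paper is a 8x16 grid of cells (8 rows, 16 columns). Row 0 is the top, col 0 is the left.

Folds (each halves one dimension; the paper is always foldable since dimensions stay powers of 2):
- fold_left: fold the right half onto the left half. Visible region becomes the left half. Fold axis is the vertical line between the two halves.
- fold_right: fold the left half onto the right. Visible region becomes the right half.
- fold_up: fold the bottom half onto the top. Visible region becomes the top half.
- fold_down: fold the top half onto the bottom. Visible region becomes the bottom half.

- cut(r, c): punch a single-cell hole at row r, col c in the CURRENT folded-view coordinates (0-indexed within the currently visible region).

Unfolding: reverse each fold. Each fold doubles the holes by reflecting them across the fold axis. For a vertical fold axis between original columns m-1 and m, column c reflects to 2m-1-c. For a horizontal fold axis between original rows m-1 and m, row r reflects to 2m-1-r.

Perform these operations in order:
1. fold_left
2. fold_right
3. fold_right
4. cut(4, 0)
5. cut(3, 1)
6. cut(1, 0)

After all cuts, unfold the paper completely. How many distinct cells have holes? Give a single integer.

Answer: 24

Derivation:
Op 1 fold_left: fold axis v@8; visible region now rows[0,8) x cols[0,8) = 8x8
Op 2 fold_right: fold axis v@4; visible region now rows[0,8) x cols[4,8) = 8x4
Op 3 fold_right: fold axis v@6; visible region now rows[0,8) x cols[6,8) = 8x2
Op 4 cut(4, 0): punch at orig (4,6); cuts so far [(4, 6)]; region rows[0,8) x cols[6,8) = 8x2
Op 5 cut(3, 1): punch at orig (3,7); cuts so far [(3, 7), (4, 6)]; region rows[0,8) x cols[6,8) = 8x2
Op 6 cut(1, 0): punch at orig (1,6); cuts so far [(1, 6), (3, 7), (4, 6)]; region rows[0,8) x cols[6,8) = 8x2
Unfold 1 (reflect across v@6): 6 holes -> [(1, 5), (1, 6), (3, 4), (3, 7), (4, 5), (4, 6)]
Unfold 2 (reflect across v@4): 12 holes -> [(1, 1), (1, 2), (1, 5), (1, 6), (3, 0), (3, 3), (3, 4), (3, 7), (4, 1), (4, 2), (4, 5), (4, 6)]
Unfold 3 (reflect across v@8): 24 holes -> [(1, 1), (1, 2), (1, 5), (1, 6), (1, 9), (1, 10), (1, 13), (1, 14), (3, 0), (3, 3), (3, 4), (3, 7), (3, 8), (3, 11), (3, 12), (3, 15), (4, 1), (4, 2), (4, 5), (4, 6), (4, 9), (4, 10), (4, 13), (4, 14)]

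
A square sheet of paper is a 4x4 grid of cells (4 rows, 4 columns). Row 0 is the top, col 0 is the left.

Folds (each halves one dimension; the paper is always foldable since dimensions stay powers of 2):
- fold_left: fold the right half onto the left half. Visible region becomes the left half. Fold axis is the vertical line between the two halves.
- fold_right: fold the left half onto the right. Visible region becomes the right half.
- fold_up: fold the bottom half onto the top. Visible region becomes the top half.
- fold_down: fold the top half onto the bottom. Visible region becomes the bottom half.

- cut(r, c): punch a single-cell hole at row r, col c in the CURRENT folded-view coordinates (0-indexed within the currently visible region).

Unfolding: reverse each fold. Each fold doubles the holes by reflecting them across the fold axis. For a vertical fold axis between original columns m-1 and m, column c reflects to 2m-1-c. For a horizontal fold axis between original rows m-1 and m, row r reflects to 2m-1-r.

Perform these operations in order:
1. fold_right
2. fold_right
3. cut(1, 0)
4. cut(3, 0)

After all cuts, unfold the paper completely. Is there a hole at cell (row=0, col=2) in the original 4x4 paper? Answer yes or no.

Answer: no

Derivation:
Op 1 fold_right: fold axis v@2; visible region now rows[0,4) x cols[2,4) = 4x2
Op 2 fold_right: fold axis v@3; visible region now rows[0,4) x cols[3,4) = 4x1
Op 3 cut(1, 0): punch at orig (1,3); cuts so far [(1, 3)]; region rows[0,4) x cols[3,4) = 4x1
Op 4 cut(3, 0): punch at orig (3,3); cuts so far [(1, 3), (3, 3)]; region rows[0,4) x cols[3,4) = 4x1
Unfold 1 (reflect across v@3): 4 holes -> [(1, 2), (1, 3), (3, 2), (3, 3)]
Unfold 2 (reflect across v@2): 8 holes -> [(1, 0), (1, 1), (1, 2), (1, 3), (3, 0), (3, 1), (3, 2), (3, 3)]
Holes: [(1, 0), (1, 1), (1, 2), (1, 3), (3, 0), (3, 1), (3, 2), (3, 3)]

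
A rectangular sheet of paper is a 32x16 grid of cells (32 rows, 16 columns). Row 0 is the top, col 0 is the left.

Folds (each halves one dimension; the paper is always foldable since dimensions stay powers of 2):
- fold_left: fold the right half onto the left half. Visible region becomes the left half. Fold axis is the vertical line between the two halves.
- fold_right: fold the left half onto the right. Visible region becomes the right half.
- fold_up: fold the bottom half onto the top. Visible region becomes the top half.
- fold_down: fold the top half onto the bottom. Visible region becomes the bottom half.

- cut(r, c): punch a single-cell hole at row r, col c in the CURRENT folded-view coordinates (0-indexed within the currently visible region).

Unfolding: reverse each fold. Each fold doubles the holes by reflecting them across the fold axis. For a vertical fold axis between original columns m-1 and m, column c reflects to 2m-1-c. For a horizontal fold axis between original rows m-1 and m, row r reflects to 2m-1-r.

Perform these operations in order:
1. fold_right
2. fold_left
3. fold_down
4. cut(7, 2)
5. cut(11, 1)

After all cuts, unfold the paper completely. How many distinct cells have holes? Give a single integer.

Op 1 fold_right: fold axis v@8; visible region now rows[0,32) x cols[8,16) = 32x8
Op 2 fold_left: fold axis v@12; visible region now rows[0,32) x cols[8,12) = 32x4
Op 3 fold_down: fold axis h@16; visible region now rows[16,32) x cols[8,12) = 16x4
Op 4 cut(7, 2): punch at orig (23,10); cuts so far [(23, 10)]; region rows[16,32) x cols[8,12) = 16x4
Op 5 cut(11, 1): punch at orig (27,9); cuts so far [(23, 10), (27, 9)]; region rows[16,32) x cols[8,12) = 16x4
Unfold 1 (reflect across h@16): 4 holes -> [(4, 9), (8, 10), (23, 10), (27, 9)]
Unfold 2 (reflect across v@12): 8 holes -> [(4, 9), (4, 14), (8, 10), (8, 13), (23, 10), (23, 13), (27, 9), (27, 14)]
Unfold 3 (reflect across v@8): 16 holes -> [(4, 1), (4, 6), (4, 9), (4, 14), (8, 2), (8, 5), (8, 10), (8, 13), (23, 2), (23, 5), (23, 10), (23, 13), (27, 1), (27, 6), (27, 9), (27, 14)]

Answer: 16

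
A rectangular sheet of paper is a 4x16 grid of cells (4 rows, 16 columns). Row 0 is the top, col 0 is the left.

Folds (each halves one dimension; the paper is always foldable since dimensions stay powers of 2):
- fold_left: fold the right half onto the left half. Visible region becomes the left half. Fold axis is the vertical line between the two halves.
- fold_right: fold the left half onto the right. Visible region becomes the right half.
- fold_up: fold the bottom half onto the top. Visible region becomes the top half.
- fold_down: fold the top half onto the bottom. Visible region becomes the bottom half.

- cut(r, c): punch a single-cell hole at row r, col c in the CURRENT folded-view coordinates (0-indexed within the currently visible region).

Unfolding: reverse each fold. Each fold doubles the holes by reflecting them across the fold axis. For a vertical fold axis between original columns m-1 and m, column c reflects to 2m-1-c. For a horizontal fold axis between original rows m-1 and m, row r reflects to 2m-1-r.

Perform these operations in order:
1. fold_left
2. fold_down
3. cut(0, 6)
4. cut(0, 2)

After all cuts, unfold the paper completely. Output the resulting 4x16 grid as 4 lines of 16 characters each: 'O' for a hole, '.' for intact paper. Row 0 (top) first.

Answer: ................
..O...O..O...O..
..O...O..O...O..
................

Derivation:
Op 1 fold_left: fold axis v@8; visible region now rows[0,4) x cols[0,8) = 4x8
Op 2 fold_down: fold axis h@2; visible region now rows[2,4) x cols[0,8) = 2x8
Op 3 cut(0, 6): punch at orig (2,6); cuts so far [(2, 6)]; region rows[2,4) x cols[0,8) = 2x8
Op 4 cut(0, 2): punch at orig (2,2); cuts so far [(2, 2), (2, 6)]; region rows[2,4) x cols[0,8) = 2x8
Unfold 1 (reflect across h@2): 4 holes -> [(1, 2), (1, 6), (2, 2), (2, 6)]
Unfold 2 (reflect across v@8): 8 holes -> [(1, 2), (1, 6), (1, 9), (1, 13), (2, 2), (2, 6), (2, 9), (2, 13)]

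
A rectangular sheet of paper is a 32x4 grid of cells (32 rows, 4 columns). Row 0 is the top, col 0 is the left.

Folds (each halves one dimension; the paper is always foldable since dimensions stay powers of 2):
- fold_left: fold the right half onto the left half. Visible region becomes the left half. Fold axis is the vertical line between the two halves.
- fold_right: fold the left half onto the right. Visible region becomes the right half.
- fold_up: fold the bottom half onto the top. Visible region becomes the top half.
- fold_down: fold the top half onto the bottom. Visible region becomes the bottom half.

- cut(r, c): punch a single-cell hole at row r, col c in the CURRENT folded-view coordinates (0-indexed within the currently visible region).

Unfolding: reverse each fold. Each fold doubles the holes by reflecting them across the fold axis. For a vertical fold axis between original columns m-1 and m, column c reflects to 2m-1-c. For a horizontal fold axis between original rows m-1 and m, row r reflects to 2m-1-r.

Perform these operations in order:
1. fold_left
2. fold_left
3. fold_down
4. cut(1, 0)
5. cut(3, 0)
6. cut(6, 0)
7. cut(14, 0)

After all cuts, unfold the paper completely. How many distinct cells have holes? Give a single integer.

Op 1 fold_left: fold axis v@2; visible region now rows[0,32) x cols[0,2) = 32x2
Op 2 fold_left: fold axis v@1; visible region now rows[0,32) x cols[0,1) = 32x1
Op 3 fold_down: fold axis h@16; visible region now rows[16,32) x cols[0,1) = 16x1
Op 4 cut(1, 0): punch at orig (17,0); cuts so far [(17, 0)]; region rows[16,32) x cols[0,1) = 16x1
Op 5 cut(3, 0): punch at orig (19,0); cuts so far [(17, 0), (19, 0)]; region rows[16,32) x cols[0,1) = 16x1
Op 6 cut(6, 0): punch at orig (22,0); cuts so far [(17, 0), (19, 0), (22, 0)]; region rows[16,32) x cols[0,1) = 16x1
Op 7 cut(14, 0): punch at orig (30,0); cuts so far [(17, 0), (19, 0), (22, 0), (30, 0)]; region rows[16,32) x cols[0,1) = 16x1
Unfold 1 (reflect across h@16): 8 holes -> [(1, 0), (9, 0), (12, 0), (14, 0), (17, 0), (19, 0), (22, 0), (30, 0)]
Unfold 2 (reflect across v@1): 16 holes -> [(1, 0), (1, 1), (9, 0), (9, 1), (12, 0), (12, 1), (14, 0), (14, 1), (17, 0), (17, 1), (19, 0), (19, 1), (22, 0), (22, 1), (30, 0), (30, 1)]
Unfold 3 (reflect across v@2): 32 holes -> [(1, 0), (1, 1), (1, 2), (1, 3), (9, 0), (9, 1), (9, 2), (9, 3), (12, 0), (12, 1), (12, 2), (12, 3), (14, 0), (14, 1), (14, 2), (14, 3), (17, 0), (17, 1), (17, 2), (17, 3), (19, 0), (19, 1), (19, 2), (19, 3), (22, 0), (22, 1), (22, 2), (22, 3), (30, 0), (30, 1), (30, 2), (30, 3)]

Answer: 32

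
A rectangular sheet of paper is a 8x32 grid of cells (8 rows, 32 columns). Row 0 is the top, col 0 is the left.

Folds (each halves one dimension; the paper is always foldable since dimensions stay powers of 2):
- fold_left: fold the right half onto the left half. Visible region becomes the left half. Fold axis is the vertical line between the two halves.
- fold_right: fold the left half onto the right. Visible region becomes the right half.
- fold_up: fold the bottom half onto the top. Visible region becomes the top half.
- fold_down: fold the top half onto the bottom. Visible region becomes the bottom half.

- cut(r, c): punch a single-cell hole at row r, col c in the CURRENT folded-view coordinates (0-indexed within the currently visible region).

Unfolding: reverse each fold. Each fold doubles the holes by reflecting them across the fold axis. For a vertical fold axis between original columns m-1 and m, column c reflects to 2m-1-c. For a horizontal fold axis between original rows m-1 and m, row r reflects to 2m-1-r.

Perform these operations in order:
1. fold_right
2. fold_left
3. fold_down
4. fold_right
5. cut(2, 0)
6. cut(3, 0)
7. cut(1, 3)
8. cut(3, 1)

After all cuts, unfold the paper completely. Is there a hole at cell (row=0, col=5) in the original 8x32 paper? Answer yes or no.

Answer: yes

Derivation:
Op 1 fold_right: fold axis v@16; visible region now rows[0,8) x cols[16,32) = 8x16
Op 2 fold_left: fold axis v@24; visible region now rows[0,8) x cols[16,24) = 8x8
Op 3 fold_down: fold axis h@4; visible region now rows[4,8) x cols[16,24) = 4x8
Op 4 fold_right: fold axis v@20; visible region now rows[4,8) x cols[20,24) = 4x4
Op 5 cut(2, 0): punch at orig (6,20); cuts so far [(6, 20)]; region rows[4,8) x cols[20,24) = 4x4
Op 6 cut(3, 0): punch at orig (7,20); cuts so far [(6, 20), (7, 20)]; region rows[4,8) x cols[20,24) = 4x4
Op 7 cut(1, 3): punch at orig (5,23); cuts so far [(5, 23), (6, 20), (7, 20)]; region rows[4,8) x cols[20,24) = 4x4
Op 8 cut(3, 1): punch at orig (7,21); cuts so far [(5, 23), (6, 20), (7, 20), (7, 21)]; region rows[4,8) x cols[20,24) = 4x4
Unfold 1 (reflect across v@20): 8 holes -> [(5, 16), (5, 23), (6, 19), (6, 20), (7, 18), (7, 19), (7, 20), (7, 21)]
Unfold 2 (reflect across h@4): 16 holes -> [(0, 18), (0, 19), (0, 20), (0, 21), (1, 19), (1, 20), (2, 16), (2, 23), (5, 16), (5, 23), (6, 19), (6, 20), (7, 18), (7, 19), (7, 20), (7, 21)]
Unfold 3 (reflect across v@24): 32 holes -> [(0, 18), (0, 19), (0, 20), (0, 21), (0, 26), (0, 27), (0, 28), (0, 29), (1, 19), (1, 20), (1, 27), (1, 28), (2, 16), (2, 23), (2, 24), (2, 31), (5, 16), (5, 23), (5, 24), (5, 31), (6, 19), (6, 20), (6, 27), (6, 28), (7, 18), (7, 19), (7, 20), (7, 21), (7, 26), (7, 27), (7, 28), (7, 29)]
Unfold 4 (reflect across v@16): 64 holes -> [(0, 2), (0, 3), (0, 4), (0, 5), (0, 10), (0, 11), (0, 12), (0, 13), (0, 18), (0, 19), (0, 20), (0, 21), (0, 26), (0, 27), (0, 28), (0, 29), (1, 3), (1, 4), (1, 11), (1, 12), (1, 19), (1, 20), (1, 27), (1, 28), (2, 0), (2, 7), (2, 8), (2, 15), (2, 16), (2, 23), (2, 24), (2, 31), (5, 0), (5, 7), (5, 8), (5, 15), (5, 16), (5, 23), (5, 24), (5, 31), (6, 3), (6, 4), (6, 11), (6, 12), (6, 19), (6, 20), (6, 27), (6, 28), (7, 2), (7, 3), (7, 4), (7, 5), (7, 10), (7, 11), (7, 12), (7, 13), (7, 18), (7, 19), (7, 20), (7, 21), (7, 26), (7, 27), (7, 28), (7, 29)]
Holes: [(0, 2), (0, 3), (0, 4), (0, 5), (0, 10), (0, 11), (0, 12), (0, 13), (0, 18), (0, 19), (0, 20), (0, 21), (0, 26), (0, 27), (0, 28), (0, 29), (1, 3), (1, 4), (1, 11), (1, 12), (1, 19), (1, 20), (1, 27), (1, 28), (2, 0), (2, 7), (2, 8), (2, 15), (2, 16), (2, 23), (2, 24), (2, 31), (5, 0), (5, 7), (5, 8), (5, 15), (5, 16), (5, 23), (5, 24), (5, 31), (6, 3), (6, 4), (6, 11), (6, 12), (6, 19), (6, 20), (6, 27), (6, 28), (7, 2), (7, 3), (7, 4), (7, 5), (7, 10), (7, 11), (7, 12), (7, 13), (7, 18), (7, 19), (7, 20), (7, 21), (7, 26), (7, 27), (7, 28), (7, 29)]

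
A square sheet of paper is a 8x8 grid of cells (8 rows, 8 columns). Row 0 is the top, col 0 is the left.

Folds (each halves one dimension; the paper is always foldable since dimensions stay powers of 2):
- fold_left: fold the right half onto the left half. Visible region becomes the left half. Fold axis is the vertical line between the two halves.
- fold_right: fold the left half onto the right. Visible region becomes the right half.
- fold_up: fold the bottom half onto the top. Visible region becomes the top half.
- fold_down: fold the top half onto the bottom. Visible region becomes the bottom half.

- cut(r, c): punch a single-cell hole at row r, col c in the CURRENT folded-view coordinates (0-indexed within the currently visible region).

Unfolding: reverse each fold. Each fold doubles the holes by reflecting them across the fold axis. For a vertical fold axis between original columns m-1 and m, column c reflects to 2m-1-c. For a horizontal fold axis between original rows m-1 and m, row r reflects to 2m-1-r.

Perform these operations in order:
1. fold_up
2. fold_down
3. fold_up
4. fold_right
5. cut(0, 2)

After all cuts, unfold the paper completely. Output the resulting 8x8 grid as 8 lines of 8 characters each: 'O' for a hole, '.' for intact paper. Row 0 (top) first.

Answer: .O....O.
.O....O.
.O....O.
.O....O.
.O....O.
.O....O.
.O....O.
.O....O.

Derivation:
Op 1 fold_up: fold axis h@4; visible region now rows[0,4) x cols[0,8) = 4x8
Op 2 fold_down: fold axis h@2; visible region now rows[2,4) x cols[0,8) = 2x8
Op 3 fold_up: fold axis h@3; visible region now rows[2,3) x cols[0,8) = 1x8
Op 4 fold_right: fold axis v@4; visible region now rows[2,3) x cols[4,8) = 1x4
Op 5 cut(0, 2): punch at orig (2,6); cuts so far [(2, 6)]; region rows[2,3) x cols[4,8) = 1x4
Unfold 1 (reflect across v@4): 2 holes -> [(2, 1), (2, 6)]
Unfold 2 (reflect across h@3): 4 holes -> [(2, 1), (2, 6), (3, 1), (3, 6)]
Unfold 3 (reflect across h@2): 8 holes -> [(0, 1), (0, 6), (1, 1), (1, 6), (2, 1), (2, 6), (3, 1), (3, 6)]
Unfold 4 (reflect across h@4): 16 holes -> [(0, 1), (0, 6), (1, 1), (1, 6), (2, 1), (2, 6), (3, 1), (3, 6), (4, 1), (4, 6), (5, 1), (5, 6), (6, 1), (6, 6), (7, 1), (7, 6)]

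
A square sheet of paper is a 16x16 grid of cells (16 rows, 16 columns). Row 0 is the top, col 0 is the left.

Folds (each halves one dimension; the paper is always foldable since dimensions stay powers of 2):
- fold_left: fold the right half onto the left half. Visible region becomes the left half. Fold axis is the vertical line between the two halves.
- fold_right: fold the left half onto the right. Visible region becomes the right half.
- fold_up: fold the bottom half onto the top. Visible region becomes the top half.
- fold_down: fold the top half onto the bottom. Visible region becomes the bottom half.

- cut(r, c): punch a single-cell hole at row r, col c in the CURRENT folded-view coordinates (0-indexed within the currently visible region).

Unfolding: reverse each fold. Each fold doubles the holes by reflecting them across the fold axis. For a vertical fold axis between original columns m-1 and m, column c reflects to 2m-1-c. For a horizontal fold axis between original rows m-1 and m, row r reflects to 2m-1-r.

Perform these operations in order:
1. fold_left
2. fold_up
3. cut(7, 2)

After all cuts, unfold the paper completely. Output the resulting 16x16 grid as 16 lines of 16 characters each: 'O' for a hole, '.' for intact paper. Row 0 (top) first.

Answer: ................
................
................
................
................
................
................
..O..........O..
..O..........O..
................
................
................
................
................
................
................

Derivation:
Op 1 fold_left: fold axis v@8; visible region now rows[0,16) x cols[0,8) = 16x8
Op 2 fold_up: fold axis h@8; visible region now rows[0,8) x cols[0,8) = 8x8
Op 3 cut(7, 2): punch at orig (7,2); cuts so far [(7, 2)]; region rows[0,8) x cols[0,8) = 8x8
Unfold 1 (reflect across h@8): 2 holes -> [(7, 2), (8, 2)]
Unfold 2 (reflect across v@8): 4 holes -> [(7, 2), (7, 13), (8, 2), (8, 13)]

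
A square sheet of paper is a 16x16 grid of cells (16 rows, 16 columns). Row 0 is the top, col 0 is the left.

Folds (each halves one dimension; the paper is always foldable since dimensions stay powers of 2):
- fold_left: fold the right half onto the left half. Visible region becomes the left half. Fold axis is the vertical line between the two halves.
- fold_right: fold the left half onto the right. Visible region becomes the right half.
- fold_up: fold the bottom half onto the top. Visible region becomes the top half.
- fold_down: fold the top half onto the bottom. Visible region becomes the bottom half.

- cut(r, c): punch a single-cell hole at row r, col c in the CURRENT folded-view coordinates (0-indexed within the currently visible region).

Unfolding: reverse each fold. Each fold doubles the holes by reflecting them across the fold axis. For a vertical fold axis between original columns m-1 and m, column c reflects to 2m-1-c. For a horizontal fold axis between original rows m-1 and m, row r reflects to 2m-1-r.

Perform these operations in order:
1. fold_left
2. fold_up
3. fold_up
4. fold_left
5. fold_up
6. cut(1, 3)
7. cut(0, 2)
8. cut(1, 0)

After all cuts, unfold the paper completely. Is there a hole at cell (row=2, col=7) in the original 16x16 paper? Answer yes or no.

Op 1 fold_left: fold axis v@8; visible region now rows[0,16) x cols[0,8) = 16x8
Op 2 fold_up: fold axis h@8; visible region now rows[0,8) x cols[0,8) = 8x8
Op 3 fold_up: fold axis h@4; visible region now rows[0,4) x cols[0,8) = 4x8
Op 4 fold_left: fold axis v@4; visible region now rows[0,4) x cols[0,4) = 4x4
Op 5 fold_up: fold axis h@2; visible region now rows[0,2) x cols[0,4) = 2x4
Op 6 cut(1, 3): punch at orig (1,3); cuts so far [(1, 3)]; region rows[0,2) x cols[0,4) = 2x4
Op 7 cut(0, 2): punch at orig (0,2); cuts so far [(0, 2), (1, 3)]; region rows[0,2) x cols[0,4) = 2x4
Op 8 cut(1, 0): punch at orig (1,0); cuts so far [(0, 2), (1, 0), (1, 3)]; region rows[0,2) x cols[0,4) = 2x4
Unfold 1 (reflect across h@2): 6 holes -> [(0, 2), (1, 0), (1, 3), (2, 0), (2, 3), (3, 2)]
Unfold 2 (reflect across v@4): 12 holes -> [(0, 2), (0, 5), (1, 0), (1, 3), (1, 4), (1, 7), (2, 0), (2, 3), (2, 4), (2, 7), (3, 2), (3, 5)]
Unfold 3 (reflect across h@4): 24 holes -> [(0, 2), (0, 5), (1, 0), (1, 3), (1, 4), (1, 7), (2, 0), (2, 3), (2, 4), (2, 7), (3, 2), (3, 5), (4, 2), (4, 5), (5, 0), (5, 3), (5, 4), (5, 7), (6, 0), (6, 3), (6, 4), (6, 7), (7, 2), (7, 5)]
Unfold 4 (reflect across h@8): 48 holes -> [(0, 2), (0, 5), (1, 0), (1, 3), (1, 4), (1, 7), (2, 0), (2, 3), (2, 4), (2, 7), (3, 2), (3, 5), (4, 2), (4, 5), (5, 0), (5, 3), (5, 4), (5, 7), (6, 0), (6, 3), (6, 4), (6, 7), (7, 2), (7, 5), (8, 2), (8, 5), (9, 0), (9, 3), (9, 4), (9, 7), (10, 0), (10, 3), (10, 4), (10, 7), (11, 2), (11, 5), (12, 2), (12, 5), (13, 0), (13, 3), (13, 4), (13, 7), (14, 0), (14, 3), (14, 4), (14, 7), (15, 2), (15, 5)]
Unfold 5 (reflect across v@8): 96 holes -> [(0, 2), (0, 5), (0, 10), (0, 13), (1, 0), (1, 3), (1, 4), (1, 7), (1, 8), (1, 11), (1, 12), (1, 15), (2, 0), (2, 3), (2, 4), (2, 7), (2, 8), (2, 11), (2, 12), (2, 15), (3, 2), (3, 5), (3, 10), (3, 13), (4, 2), (4, 5), (4, 10), (4, 13), (5, 0), (5, 3), (5, 4), (5, 7), (5, 8), (5, 11), (5, 12), (5, 15), (6, 0), (6, 3), (6, 4), (6, 7), (6, 8), (6, 11), (6, 12), (6, 15), (7, 2), (7, 5), (7, 10), (7, 13), (8, 2), (8, 5), (8, 10), (8, 13), (9, 0), (9, 3), (9, 4), (9, 7), (9, 8), (9, 11), (9, 12), (9, 15), (10, 0), (10, 3), (10, 4), (10, 7), (10, 8), (10, 11), (10, 12), (10, 15), (11, 2), (11, 5), (11, 10), (11, 13), (12, 2), (12, 5), (12, 10), (12, 13), (13, 0), (13, 3), (13, 4), (13, 7), (13, 8), (13, 11), (13, 12), (13, 15), (14, 0), (14, 3), (14, 4), (14, 7), (14, 8), (14, 11), (14, 12), (14, 15), (15, 2), (15, 5), (15, 10), (15, 13)]
Holes: [(0, 2), (0, 5), (0, 10), (0, 13), (1, 0), (1, 3), (1, 4), (1, 7), (1, 8), (1, 11), (1, 12), (1, 15), (2, 0), (2, 3), (2, 4), (2, 7), (2, 8), (2, 11), (2, 12), (2, 15), (3, 2), (3, 5), (3, 10), (3, 13), (4, 2), (4, 5), (4, 10), (4, 13), (5, 0), (5, 3), (5, 4), (5, 7), (5, 8), (5, 11), (5, 12), (5, 15), (6, 0), (6, 3), (6, 4), (6, 7), (6, 8), (6, 11), (6, 12), (6, 15), (7, 2), (7, 5), (7, 10), (7, 13), (8, 2), (8, 5), (8, 10), (8, 13), (9, 0), (9, 3), (9, 4), (9, 7), (9, 8), (9, 11), (9, 12), (9, 15), (10, 0), (10, 3), (10, 4), (10, 7), (10, 8), (10, 11), (10, 12), (10, 15), (11, 2), (11, 5), (11, 10), (11, 13), (12, 2), (12, 5), (12, 10), (12, 13), (13, 0), (13, 3), (13, 4), (13, 7), (13, 8), (13, 11), (13, 12), (13, 15), (14, 0), (14, 3), (14, 4), (14, 7), (14, 8), (14, 11), (14, 12), (14, 15), (15, 2), (15, 5), (15, 10), (15, 13)]

Answer: yes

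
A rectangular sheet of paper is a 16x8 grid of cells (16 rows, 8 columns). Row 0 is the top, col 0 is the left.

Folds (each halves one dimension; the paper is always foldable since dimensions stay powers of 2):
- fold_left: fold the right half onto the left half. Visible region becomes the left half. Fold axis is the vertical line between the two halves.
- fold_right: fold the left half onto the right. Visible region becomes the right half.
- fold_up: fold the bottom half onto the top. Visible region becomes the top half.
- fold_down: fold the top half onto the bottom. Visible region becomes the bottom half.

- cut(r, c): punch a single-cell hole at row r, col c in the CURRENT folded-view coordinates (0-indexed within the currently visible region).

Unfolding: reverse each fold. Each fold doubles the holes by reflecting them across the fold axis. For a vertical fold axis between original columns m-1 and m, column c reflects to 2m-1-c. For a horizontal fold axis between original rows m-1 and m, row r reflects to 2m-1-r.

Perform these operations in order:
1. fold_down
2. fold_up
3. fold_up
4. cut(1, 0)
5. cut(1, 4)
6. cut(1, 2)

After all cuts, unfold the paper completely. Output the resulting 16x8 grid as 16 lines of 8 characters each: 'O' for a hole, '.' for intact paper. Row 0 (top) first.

Op 1 fold_down: fold axis h@8; visible region now rows[8,16) x cols[0,8) = 8x8
Op 2 fold_up: fold axis h@12; visible region now rows[8,12) x cols[0,8) = 4x8
Op 3 fold_up: fold axis h@10; visible region now rows[8,10) x cols[0,8) = 2x8
Op 4 cut(1, 0): punch at orig (9,0); cuts so far [(9, 0)]; region rows[8,10) x cols[0,8) = 2x8
Op 5 cut(1, 4): punch at orig (9,4); cuts so far [(9, 0), (9, 4)]; region rows[8,10) x cols[0,8) = 2x8
Op 6 cut(1, 2): punch at orig (9,2); cuts so far [(9, 0), (9, 2), (9, 4)]; region rows[8,10) x cols[0,8) = 2x8
Unfold 1 (reflect across h@10): 6 holes -> [(9, 0), (9, 2), (9, 4), (10, 0), (10, 2), (10, 4)]
Unfold 2 (reflect across h@12): 12 holes -> [(9, 0), (9, 2), (9, 4), (10, 0), (10, 2), (10, 4), (13, 0), (13, 2), (13, 4), (14, 0), (14, 2), (14, 4)]
Unfold 3 (reflect across h@8): 24 holes -> [(1, 0), (1, 2), (1, 4), (2, 0), (2, 2), (2, 4), (5, 0), (5, 2), (5, 4), (6, 0), (6, 2), (6, 4), (9, 0), (9, 2), (9, 4), (10, 0), (10, 2), (10, 4), (13, 0), (13, 2), (13, 4), (14, 0), (14, 2), (14, 4)]

Answer: ........
O.O.O...
O.O.O...
........
........
O.O.O...
O.O.O...
........
........
O.O.O...
O.O.O...
........
........
O.O.O...
O.O.O...
........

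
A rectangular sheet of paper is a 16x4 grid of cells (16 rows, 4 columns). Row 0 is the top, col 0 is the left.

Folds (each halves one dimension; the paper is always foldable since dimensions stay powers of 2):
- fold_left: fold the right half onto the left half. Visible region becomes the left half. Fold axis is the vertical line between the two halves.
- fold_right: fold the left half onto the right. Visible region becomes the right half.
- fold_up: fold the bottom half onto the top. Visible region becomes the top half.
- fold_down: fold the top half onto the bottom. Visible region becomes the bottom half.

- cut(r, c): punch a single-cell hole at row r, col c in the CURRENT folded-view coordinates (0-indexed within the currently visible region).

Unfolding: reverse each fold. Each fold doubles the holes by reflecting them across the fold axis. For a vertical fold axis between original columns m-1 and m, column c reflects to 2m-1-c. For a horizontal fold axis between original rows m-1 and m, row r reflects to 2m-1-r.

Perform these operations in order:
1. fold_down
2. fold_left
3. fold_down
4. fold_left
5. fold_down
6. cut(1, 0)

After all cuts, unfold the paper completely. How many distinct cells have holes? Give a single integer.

Op 1 fold_down: fold axis h@8; visible region now rows[8,16) x cols[0,4) = 8x4
Op 2 fold_left: fold axis v@2; visible region now rows[8,16) x cols[0,2) = 8x2
Op 3 fold_down: fold axis h@12; visible region now rows[12,16) x cols[0,2) = 4x2
Op 4 fold_left: fold axis v@1; visible region now rows[12,16) x cols[0,1) = 4x1
Op 5 fold_down: fold axis h@14; visible region now rows[14,16) x cols[0,1) = 2x1
Op 6 cut(1, 0): punch at orig (15,0); cuts so far [(15, 0)]; region rows[14,16) x cols[0,1) = 2x1
Unfold 1 (reflect across h@14): 2 holes -> [(12, 0), (15, 0)]
Unfold 2 (reflect across v@1): 4 holes -> [(12, 0), (12, 1), (15, 0), (15, 1)]
Unfold 3 (reflect across h@12): 8 holes -> [(8, 0), (8, 1), (11, 0), (11, 1), (12, 0), (12, 1), (15, 0), (15, 1)]
Unfold 4 (reflect across v@2): 16 holes -> [(8, 0), (8, 1), (8, 2), (8, 3), (11, 0), (11, 1), (11, 2), (11, 3), (12, 0), (12, 1), (12, 2), (12, 3), (15, 0), (15, 1), (15, 2), (15, 3)]
Unfold 5 (reflect across h@8): 32 holes -> [(0, 0), (0, 1), (0, 2), (0, 3), (3, 0), (3, 1), (3, 2), (3, 3), (4, 0), (4, 1), (4, 2), (4, 3), (7, 0), (7, 1), (7, 2), (7, 3), (8, 0), (8, 1), (8, 2), (8, 3), (11, 0), (11, 1), (11, 2), (11, 3), (12, 0), (12, 1), (12, 2), (12, 3), (15, 0), (15, 1), (15, 2), (15, 3)]

Answer: 32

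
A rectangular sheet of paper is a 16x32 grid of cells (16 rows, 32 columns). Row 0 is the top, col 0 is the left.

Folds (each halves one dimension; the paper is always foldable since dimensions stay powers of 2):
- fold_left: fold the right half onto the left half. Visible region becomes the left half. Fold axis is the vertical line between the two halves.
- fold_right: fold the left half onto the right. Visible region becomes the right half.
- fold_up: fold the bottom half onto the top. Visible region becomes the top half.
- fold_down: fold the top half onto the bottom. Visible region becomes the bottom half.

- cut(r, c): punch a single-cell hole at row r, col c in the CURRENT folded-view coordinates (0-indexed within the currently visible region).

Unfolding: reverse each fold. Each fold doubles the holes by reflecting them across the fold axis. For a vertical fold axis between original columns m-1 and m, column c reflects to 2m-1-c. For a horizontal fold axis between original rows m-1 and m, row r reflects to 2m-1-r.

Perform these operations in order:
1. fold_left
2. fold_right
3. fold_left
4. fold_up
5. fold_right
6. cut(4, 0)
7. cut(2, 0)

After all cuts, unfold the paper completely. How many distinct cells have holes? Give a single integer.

Op 1 fold_left: fold axis v@16; visible region now rows[0,16) x cols[0,16) = 16x16
Op 2 fold_right: fold axis v@8; visible region now rows[0,16) x cols[8,16) = 16x8
Op 3 fold_left: fold axis v@12; visible region now rows[0,16) x cols[8,12) = 16x4
Op 4 fold_up: fold axis h@8; visible region now rows[0,8) x cols[8,12) = 8x4
Op 5 fold_right: fold axis v@10; visible region now rows[0,8) x cols[10,12) = 8x2
Op 6 cut(4, 0): punch at orig (4,10); cuts so far [(4, 10)]; region rows[0,8) x cols[10,12) = 8x2
Op 7 cut(2, 0): punch at orig (2,10); cuts so far [(2, 10), (4, 10)]; region rows[0,8) x cols[10,12) = 8x2
Unfold 1 (reflect across v@10): 4 holes -> [(2, 9), (2, 10), (4, 9), (4, 10)]
Unfold 2 (reflect across h@8): 8 holes -> [(2, 9), (2, 10), (4, 9), (4, 10), (11, 9), (11, 10), (13, 9), (13, 10)]
Unfold 3 (reflect across v@12): 16 holes -> [(2, 9), (2, 10), (2, 13), (2, 14), (4, 9), (4, 10), (4, 13), (4, 14), (11, 9), (11, 10), (11, 13), (11, 14), (13, 9), (13, 10), (13, 13), (13, 14)]
Unfold 4 (reflect across v@8): 32 holes -> [(2, 1), (2, 2), (2, 5), (2, 6), (2, 9), (2, 10), (2, 13), (2, 14), (4, 1), (4, 2), (4, 5), (4, 6), (4, 9), (4, 10), (4, 13), (4, 14), (11, 1), (11, 2), (11, 5), (11, 6), (11, 9), (11, 10), (11, 13), (11, 14), (13, 1), (13, 2), (13, 5), (13, 6), (13, 9), (13, 10), (13, 13), (13, 14)]
Unfold 5 (reflect across v@16): 64 holes -> [(2, 1), (2, 2), (2, 5), (2, 6), (2, 9), (2, 10), (2, 13), (2, 14), (2, 17), (2, 18), (2, 21), (2, 22), (2, 25), (2, 26), (2, 29), (2, 30), (4, 1), (4, 2), (4, 5), (4, 6), (4, 9), (4, 10), (4, 13), (4, 14), (4, 17), (4, 18), (4, 21), (4, 22), (4, 25), (4, 26), (4, 29), (4, 30), (11, 1), (11, 2), (11, 5), (11, 6), (11, 9), (11, 10), (11, 13), (11, 14), (11, 17), (11, 18), (11, 21), (11, 22), (11, 25), (11, 26), (11, 29), (11, 30), (13, 1), (13, 2), (13, 5), (13, 6), (13, 9), (13, 10), (13, 13), (13, 14), (13, 17), (13, 18), (13, 21), (13, 22), (13, 25), (13, 26), (13, 29), (13, 30)]

Answer: 64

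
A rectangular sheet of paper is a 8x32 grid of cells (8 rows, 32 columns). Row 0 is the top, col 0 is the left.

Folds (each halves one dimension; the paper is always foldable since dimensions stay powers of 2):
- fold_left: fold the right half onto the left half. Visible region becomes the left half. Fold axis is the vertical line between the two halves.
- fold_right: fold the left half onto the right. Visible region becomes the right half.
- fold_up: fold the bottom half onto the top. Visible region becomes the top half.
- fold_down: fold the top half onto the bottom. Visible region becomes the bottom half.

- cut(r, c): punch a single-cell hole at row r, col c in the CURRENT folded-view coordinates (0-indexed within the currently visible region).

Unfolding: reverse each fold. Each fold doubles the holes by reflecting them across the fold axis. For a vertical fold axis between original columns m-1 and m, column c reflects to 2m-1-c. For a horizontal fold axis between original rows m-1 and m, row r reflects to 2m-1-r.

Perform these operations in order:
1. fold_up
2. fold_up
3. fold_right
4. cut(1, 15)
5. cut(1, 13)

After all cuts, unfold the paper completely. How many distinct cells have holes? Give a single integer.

Answer: 16

Derivation:
Op 1 fold_up: fold axis h@4; visible region now rows[0,4) x cols[0,32) = 4x32
Op 2 fold_up: fold axis h@2; visible region now rows[0,2) x cols[0,32) = 2x32
Op 3 fold_right: fold axis v@16; visible region now rows[0,2) x cols[16,32) = 2x16
Op 4 cut(1, 15): punch at orig (1,31); cuts so far [(1, 31)]; region rows[0,2) x cols[16,32) = 2x16
Op 5 cut(1, 13): punch at orig (1,29); cuts so far [(1, 29), (1, 31)]; region rows[0,2) x cols[16,32) = 2x16
Unfold 1 (reflect across v@16): 4 holes -> [(1, 0), (1, 2), (1, 29), (1, 31)]
Unfold 2 (reflect across h@2): 8 holes -> [(1, 0), (1, 2), (1, 29), (1, 31), (2, 0), (2, 2), (2, 29), (2, 31)]
Unfold 3 (reflect across h@4): 16 holes -> [(1, 0), (1, 2), (1, 29), (1, 31), (2, 0), (2, 2), (2, 29), (2, 31), (5, 0), (5, 2), (5, 29), (5, 31), (6, 0), (6, 2), (6, 29), (6, 31)]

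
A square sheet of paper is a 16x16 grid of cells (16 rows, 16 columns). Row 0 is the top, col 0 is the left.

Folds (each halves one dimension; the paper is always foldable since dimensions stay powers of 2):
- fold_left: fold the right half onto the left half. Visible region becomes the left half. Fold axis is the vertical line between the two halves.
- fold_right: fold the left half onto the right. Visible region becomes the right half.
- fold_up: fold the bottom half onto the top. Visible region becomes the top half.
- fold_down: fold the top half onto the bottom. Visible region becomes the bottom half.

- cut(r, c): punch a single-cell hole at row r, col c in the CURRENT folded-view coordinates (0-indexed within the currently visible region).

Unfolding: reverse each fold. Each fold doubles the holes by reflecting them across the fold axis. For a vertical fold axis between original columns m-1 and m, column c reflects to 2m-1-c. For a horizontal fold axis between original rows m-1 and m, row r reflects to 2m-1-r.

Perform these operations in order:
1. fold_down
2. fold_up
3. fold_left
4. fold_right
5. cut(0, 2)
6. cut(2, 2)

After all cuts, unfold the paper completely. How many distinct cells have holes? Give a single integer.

Answer: 32

Derivation:
Op 1 fold_down: fold axis h@8; visible region now rows[8,16) x cols[0,16) = 8x16
Op 2 fold_up: fold axis h@12; visible region now rows[8,12) x cols[0,16) = 4x16
Op 3 fold_left: fold axis v@8; visible region now rows[8,12) x cols[0,8) = 4x8
Op 4 fold_right: fold axis v@4; visible region now rows[8,12) x cols[4,8) = 4x4
Op 5 cut(0, 2): punch at orig (8,6); cuts so far [(8, 6)]; region rows[8,12) x cols[4,8) = 4x4
Op 6 cut(2, 2): punch at orig (10,6); cuts so far [(8, 6), (10, 6)]; region rows[8,12) x cols[4,8) = 4x4
Unfold 1 (reflect across v@4): 4 holes -> [(8, 1), (8, 6), (10, 1), (10, 6)]
Unfold 2 (reflect across v@8): 8 holes -> [(8, 1), (8, 6), (8, 9), (8, 14), (10, 1), (10, 6), (10, 9), (10, 14)]
Unfold 3 (reflect across h@12): 16 holes -> [(8, 1), (8, 6), (8, 9), (8, 14), (10, 1), (10, 6), (10, 9), (10, 14), (13, 1), (13, 6), (13, 9), (13, 14), (15, 1), (15, 6), (15, 9), (15, 14)]
Unfold 4 (reflect across h@8): 32 holes -> [(0, 1), (0, 6), (0, 9), (0, 14), (2, 1), (2, 6), (2, 9), (2, 14), (5, 1), (5, 6), (5, 9), (5, 14), (7, 1), (7, 6), (7, 9), (7, 14), (8, 1), (8, 6), (8, 9), (8, 14), (10, 1), (10, 6), (10, 9), (10, 14), (13, 1), (13, 6), (13, 9), (13, 14), (15, 1), (15, 6), (15, 9), (15, 14)]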